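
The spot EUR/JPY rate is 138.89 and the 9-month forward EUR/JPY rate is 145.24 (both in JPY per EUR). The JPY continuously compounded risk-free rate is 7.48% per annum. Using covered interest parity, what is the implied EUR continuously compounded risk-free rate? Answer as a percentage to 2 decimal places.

1.52%

F = S·e^((r_JPY − r_EUR)T) ⇒ r_EUR = r_JPY − ln(F/S)/T
ln(145.24/138.89) = 0.044705; /(9/12) = 0.059607
r_EUR = 0.0748 − 0.059607 = 0.015193
r_EUR = 1.52%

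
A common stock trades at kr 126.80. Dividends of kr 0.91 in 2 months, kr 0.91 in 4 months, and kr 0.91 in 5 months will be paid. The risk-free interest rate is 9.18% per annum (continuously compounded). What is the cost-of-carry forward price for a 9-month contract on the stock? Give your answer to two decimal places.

kr 132.99

PV(dividends) I = 0.91·e^(−0.0918·2/12) + 0.91·e^(−0.0918·4/12) + 0.91·e^(−0.0918·5/12)
I = 0.8962 + 0.8826 + 0.8758 = 2.6546
F = (S − I)·e^(rT) = (126.80 − 2.6546) · e^(0.0918·9/12)
= 124.1454 · e^0.068850 = 124.1454 × 1.071276 = kr 132.99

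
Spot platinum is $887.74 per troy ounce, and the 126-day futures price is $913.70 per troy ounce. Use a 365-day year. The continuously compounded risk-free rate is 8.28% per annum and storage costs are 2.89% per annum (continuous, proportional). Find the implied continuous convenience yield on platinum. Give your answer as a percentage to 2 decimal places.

F = S·e^((r+u−y)T) ⇒ (r+u−y) = ln(F/S)/T
ln(913.70/887.74) = 0.028823; /T ⇒ 0.083495
y = r + u − ln(F/S)/T = 0.0828 + 0.0289 − 0.083495 = 0.028205
y = 2.82%

2.82%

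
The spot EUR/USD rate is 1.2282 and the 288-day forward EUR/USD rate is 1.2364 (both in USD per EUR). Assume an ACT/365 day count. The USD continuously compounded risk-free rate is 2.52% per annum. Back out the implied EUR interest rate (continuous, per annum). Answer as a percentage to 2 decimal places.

1.68%

F = S·e^((r_USD − r_EUR)T) ⇒ r_EUR = r_USD − ln(F/S)/T
ln(1.2364/1.2282) = 0.006654; /(288/365) = 0.008433
r_EUR = 0.0252 − 0.008433 = 0.016767
r_EUR = 1.68%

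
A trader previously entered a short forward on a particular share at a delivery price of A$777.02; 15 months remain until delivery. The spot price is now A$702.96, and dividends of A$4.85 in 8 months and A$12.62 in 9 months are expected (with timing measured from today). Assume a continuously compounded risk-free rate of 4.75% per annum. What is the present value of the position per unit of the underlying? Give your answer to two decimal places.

PV(remaining dividends) I = 4.85·e^(−0.0475·8/12) + 12.62·e^(−0.0475·9/12) = 16.8771
Current forward F = (S − I)·e^(rT) = (702.96 − 16.8771)·e^(0.0475·15/12) = 686.0829 × 1.061173 = 728.0526
Value (long) = (F − K)·e^(−rT) = (728.0526 − 777.02) × 0.942353 = -46.1446
Short position value = −(long value) = A$46.14

A$46.14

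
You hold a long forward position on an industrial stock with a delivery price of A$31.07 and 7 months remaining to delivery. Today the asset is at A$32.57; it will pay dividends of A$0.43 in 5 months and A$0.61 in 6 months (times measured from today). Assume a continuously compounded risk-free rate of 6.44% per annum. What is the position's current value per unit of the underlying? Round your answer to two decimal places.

A$1.64

PV(remaining dividends) I = 0.43·e^(−0.0644·5/12) + 0.61·e^(−0.0644·6/12) = 1.0093
Current forward F = (S − I)·e^(rT) = (32.57 − 1.0093)·e^(0.0644·7/12) = 31.5607 × 1.038281 = 32.7689
Value (long) = (F − K)·e^(−rT) = (32.7689 − 31.07) × 0.963130 = 1.6363
Value = A$1.64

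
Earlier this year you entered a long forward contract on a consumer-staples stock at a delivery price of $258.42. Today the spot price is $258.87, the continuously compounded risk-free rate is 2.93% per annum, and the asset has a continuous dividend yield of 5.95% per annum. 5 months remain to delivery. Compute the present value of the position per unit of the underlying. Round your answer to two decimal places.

Current fair forward for the remaining 5 months: F = S·e^((r − q)·T), (r − q) = 0.0293 − 0.0595 = -0.0302
F = 258.87 · e^(-0.0302 × 5/12) = 258.87 × 0.987496 = 255.6331
Value of long forward = (F − K)·e^(−rT) = (255.6331 − 258.42) · e^(−0.0293·5/12)
= -2.7869 × 0.987866 = -2.75

-$2.75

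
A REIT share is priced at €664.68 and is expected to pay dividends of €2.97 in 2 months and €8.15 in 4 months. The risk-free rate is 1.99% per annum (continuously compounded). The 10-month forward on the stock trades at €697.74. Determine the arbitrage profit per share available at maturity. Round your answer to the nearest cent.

€33.19 per share

PV(dividends) I = 2.97·e^(−0.0199·2/12) + 8.15·e^(−0.0199·4/12) = 11.0563
Fair forward F* = (S − I)·e^(rT) = (664.68 − 11.0563)·e^0.016583 = 653.6237 × 1.016721 = 664.5529
Market €697.74 > fair 664.5529: forward overpriced → cash-and-carry (borrow at r, buy the stock and collect the dividends, short the forward).
Profit at T = |F_mkt − F*| = |697.74 − 664.5529| = €33.19 per share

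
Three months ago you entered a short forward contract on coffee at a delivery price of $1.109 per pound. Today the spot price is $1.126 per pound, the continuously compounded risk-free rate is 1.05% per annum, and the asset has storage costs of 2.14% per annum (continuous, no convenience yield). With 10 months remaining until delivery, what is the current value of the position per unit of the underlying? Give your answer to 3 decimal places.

Current fair forward for the remaining 10 months: F = S·e^((r + u)·T), (r + u) = 0.0105 + 0.0214 = 0.0319
F = 1.126 · e^(0.0319 × 10/12) = 1.126 × 1.026940 = 1.1563
Value of long forward = (F − K)·e^(−rT) = (1.1563 − 1.109) · e^(−0.0105·10/12)
= 0.0473 × 0.991288 = 0.047
Short position value = −(long value) = -$0.047

-$0.047 per pound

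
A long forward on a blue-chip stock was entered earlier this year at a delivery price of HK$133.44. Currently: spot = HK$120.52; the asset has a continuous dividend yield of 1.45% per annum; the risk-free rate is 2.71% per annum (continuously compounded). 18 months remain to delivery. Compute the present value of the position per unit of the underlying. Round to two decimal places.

Current fair forward for the remaining 18 months: F = S·e^((r − q)·T), (r − q) = 0.0271 − 0.0145 = 0.0126
F = 120.52 · e^(0.0126 × 18/12) = 120.52 × 1.019080 = 122.8195
Value of long forward = (F − K)·e^(−rT) = (122.8195 − 133.44) · e^(−0.0271·18/12)
= -10.6205 × 0.960165 = -10.20

-HK$10.20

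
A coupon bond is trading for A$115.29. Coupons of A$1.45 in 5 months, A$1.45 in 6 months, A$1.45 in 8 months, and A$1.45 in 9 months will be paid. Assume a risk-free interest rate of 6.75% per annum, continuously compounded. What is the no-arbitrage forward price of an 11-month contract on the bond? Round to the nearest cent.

PV(coupons) I = 1.45·e^(−0.0675·5/12) + 1.45·e^(−0.0675·6/12) + 1.45·e^(−0.0675·8/12) + 1.45·e^(−0.0675·9/12)
I = 1.4098 + 1.4019 + 1.3862 + 1.3784 = 5.5763
F = (S − I)·e^(rT) = (115.29 − 5.5763) · e^(0.0675·11/12)
= 109.7137 · e^0.061875 = 109.7137 × 1.063829 = A$116.72

A$116.72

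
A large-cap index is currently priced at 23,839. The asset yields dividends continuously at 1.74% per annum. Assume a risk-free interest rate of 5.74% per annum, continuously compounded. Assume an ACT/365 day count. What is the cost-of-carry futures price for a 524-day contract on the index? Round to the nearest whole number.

25,248

F = S·e^((r − q)T) = 23839 · e^((0.0574 − 0.0174) × 524/365)
= 23839 · e^0.057425 = 23839 × 1.059106
F = 25,248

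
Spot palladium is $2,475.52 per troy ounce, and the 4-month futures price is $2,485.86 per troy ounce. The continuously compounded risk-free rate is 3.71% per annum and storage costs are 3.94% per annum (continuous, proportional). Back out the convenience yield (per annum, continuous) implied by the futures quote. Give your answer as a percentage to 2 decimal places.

F = S·e^((r+u−y)T) ⇒ (r+u−y) = ln(F/S)/T
ln(2485.86/2475.52) = 0.004168; /T ⇒ 0.012504
y = r + u − ln(F/S)/T = 0.0371 + 0.0394 − 0.012504 = 0.063996
y = 6.40%

6.40%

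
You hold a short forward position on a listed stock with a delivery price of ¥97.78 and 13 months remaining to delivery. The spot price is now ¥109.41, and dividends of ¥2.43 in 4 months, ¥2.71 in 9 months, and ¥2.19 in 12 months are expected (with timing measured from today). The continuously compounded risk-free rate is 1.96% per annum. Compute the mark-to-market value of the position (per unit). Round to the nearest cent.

-¥6.45

PV(remaining dividends) I = 2.43·e^(−0.0196·4/12) + 2.71·e^(−0.0196·9/12) + 2.19·e^(−0.0196·12/12) = 7.2321
Current forward F = (S − I)·e^(rT) = (109.41 − 7.2321)·e^(0.0196·13/12) = 102.1779 × 1.021460 = 104.3706
Value (long) = (F − K)·e^(−rT) = (104.3706 − 97.78) × 0.978991 = 6.4521
Short position value = −(long value) = -¥6.45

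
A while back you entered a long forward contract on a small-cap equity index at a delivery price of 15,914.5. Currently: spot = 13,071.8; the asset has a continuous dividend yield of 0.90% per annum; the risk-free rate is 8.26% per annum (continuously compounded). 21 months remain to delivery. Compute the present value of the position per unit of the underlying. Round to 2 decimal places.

-905.06

Current fair forward for the remaining 21 months: F = S·e^((r − q)·T), (r − q) = 0.0826 − 0.0090 = 0.0736
F = 13071.8 · e^(0.0736 × 21/12) = 13071.8 × 1.13746261 = 14868.6837
Value of long forward = (F − K)·e^(−rT) = (14868.6837 − 15914.5) · e^(−0.0826·21/12)
= -1045.8163 × 0.86541164 = -905.06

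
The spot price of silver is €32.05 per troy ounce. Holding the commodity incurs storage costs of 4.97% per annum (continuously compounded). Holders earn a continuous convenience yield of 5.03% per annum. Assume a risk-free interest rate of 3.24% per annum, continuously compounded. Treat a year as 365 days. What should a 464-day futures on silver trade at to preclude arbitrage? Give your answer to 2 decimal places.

Net carry = r + u − y = 0.0324 + 0.0497 − 0.0503 = 0.0318
F = S·e^((r+u−y)T) = 32.05 · e^(0.0318 × 464/365) = 32.05 · e^0.040425
= 32.05 × 1.041253 = €33.37 per troy ounce

€33.37 per troy ounce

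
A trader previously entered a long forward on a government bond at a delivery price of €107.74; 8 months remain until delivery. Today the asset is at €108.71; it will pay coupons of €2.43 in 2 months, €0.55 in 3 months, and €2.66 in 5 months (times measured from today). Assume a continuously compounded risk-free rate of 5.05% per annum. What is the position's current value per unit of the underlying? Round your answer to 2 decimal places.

PV(remaining coupons) I = 2.43·e^(−0.0505·2/12) + 0.55·e^(−0.0505·3/12) + 2.66·e^(−0.0505·5/12) = 5.5573
Current forward F = (S − I)·e^(rT) = (108.71 − 5.5573)·e^(0.0505·8/12) = 103.1527 × 1.034240 = 106.6846
Value (long) = (F − K)·e^(−rT) = (106.6846 − 107.74) × 0.966894 = -1.0205
Value = -€1.02

-€1.02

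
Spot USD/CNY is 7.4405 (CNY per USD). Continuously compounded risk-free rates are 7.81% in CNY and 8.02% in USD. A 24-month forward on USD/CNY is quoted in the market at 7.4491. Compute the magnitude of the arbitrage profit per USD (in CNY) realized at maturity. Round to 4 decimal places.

Fair forward: F* = S·e^(carry·T), with carry = (r_CNY − r_USD) = 0.0781 − 0.0802 = -0.0021
F* = 7.4405 · e^(-0.0021 × 24/12) = 7.4405 · e^-0.004200 = 7.4405 × 0.995809 = 7.4093
Market 7.4491 > fair 7.4093: forward overpriced → cash-and-carry (buy spot, short the forward).
At maturity, profit = |F_mkt − F*| = |7.4491 − 7.4093| = 0.0398 per USD (in CNY)

0.0398 per USD (in CNY)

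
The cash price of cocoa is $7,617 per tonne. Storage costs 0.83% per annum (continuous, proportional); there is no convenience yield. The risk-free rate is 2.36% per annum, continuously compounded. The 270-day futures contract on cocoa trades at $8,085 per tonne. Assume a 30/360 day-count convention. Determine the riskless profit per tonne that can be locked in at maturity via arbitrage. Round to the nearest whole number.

$284 per tonne

Fair futures: F* = S·e^(carry·T), with carry = (r + u) = 0.0236 + 0.0083 = 0.0319
F* = 7617 · e^(0.0319 × 270/360) = 7617 · e^0.023925 = 7617 × 1.024213 = $7801.4304
Market $8085 > fair $7801.4304: forward overpriced → cash-and-carry (buy spot, short the forward).
At maturity, profit = |F_mkt − F*| = |8085 − 7801.4304| = $284 per tonne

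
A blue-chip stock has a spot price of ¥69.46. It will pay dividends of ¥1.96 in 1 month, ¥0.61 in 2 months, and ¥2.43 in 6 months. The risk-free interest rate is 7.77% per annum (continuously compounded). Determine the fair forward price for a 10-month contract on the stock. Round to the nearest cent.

PV(dividends) I = 1.96·e^(−0.0777·1/12) + 0.61·e^(−0.0777·2/12) + 2.43·e^(−0.0777·6/12)
I = 1.9473 + 0.6022 + 2.3374 = 4.8869
F = (S − I)·e^(rT) = (69.46 − 4.8869) · e^(0.0777·10/12)
= 64.5731 · e^0.064750 = 64.5731 × 1.066892 = ¥68.89

¥68.89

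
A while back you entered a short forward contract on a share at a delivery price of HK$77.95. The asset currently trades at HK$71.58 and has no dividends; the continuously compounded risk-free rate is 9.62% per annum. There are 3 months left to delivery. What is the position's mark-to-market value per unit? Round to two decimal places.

HK$4.52

Current fair forward for the remaining 3 months: F = S·e^(r·T), r = 0.0962
F = 71.58 · e^(0.0962 × 3/12) = 71.58 × 1.024342 = 73.3224
Value of long forward = (F − K)·e^(−rT) = (73.3224 − 77.95) · e^(−0.0962·3/12)
= -4.6276 × 0.976237 = -4.52
Short position value = −(long value) = HK$4.52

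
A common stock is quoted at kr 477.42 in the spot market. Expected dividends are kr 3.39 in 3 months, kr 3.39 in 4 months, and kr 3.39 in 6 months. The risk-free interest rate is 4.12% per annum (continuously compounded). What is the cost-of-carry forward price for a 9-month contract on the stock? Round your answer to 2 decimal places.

PV(dividends) I = 3.39·e^(−0.0412·3/12) + 3.39·e^(−0.0412·4/12) + 3.39·e^(−0.0412·6/12)
I = 3.3553 + 3.3438 + 3.3209 = 10.0200
F = (S − I)·e^(rT) = (477.42 − 10.0200) · e^(0.0412·9/12)
= 467.4000 · e^0.030900 = 467.4000 × 1.031382 = kr 482.07

kr 482.07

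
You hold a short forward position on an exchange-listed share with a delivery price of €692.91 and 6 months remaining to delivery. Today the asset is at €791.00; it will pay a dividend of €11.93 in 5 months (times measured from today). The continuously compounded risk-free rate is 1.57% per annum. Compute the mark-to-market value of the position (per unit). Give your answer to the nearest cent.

-€91.66

PV(remaining dividends) I = 11.93·e^(−0.0157·5/12) = 11.8522
Current forward F = (S − I)·e^(rT) = (791.00 − 11.8522)·e^(0.0157·6/12) = 779.1478 × 1.007881 = 785.2883
Value (long) = (F − K)·e^(−rT) = (785.2883 − 692.91) × 0.992181 = 91.6560
Short position value = −(long value) = -€91.66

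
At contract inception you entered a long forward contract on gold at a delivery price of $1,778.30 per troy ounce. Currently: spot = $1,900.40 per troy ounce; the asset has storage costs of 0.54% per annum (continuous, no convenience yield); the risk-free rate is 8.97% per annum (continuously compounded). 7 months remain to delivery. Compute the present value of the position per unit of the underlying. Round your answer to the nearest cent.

Current fair forward for the remaining 7 months: F = S·e^((r + u)·T), (r + u) = 0.0897 + 0.0054 = 0.0951
F = 1900.40 · e^(0.0951 × 7/12) = 1900.40 × 1.05704259 = 2008.8037
Value of long forward = (F − K)·e^(−rT) = (2008.8037 − 1778.30) · e^(−0.0897·7/12)
= 230.5037 × 0.94902039 = 218.75

$218.75 per troy ounce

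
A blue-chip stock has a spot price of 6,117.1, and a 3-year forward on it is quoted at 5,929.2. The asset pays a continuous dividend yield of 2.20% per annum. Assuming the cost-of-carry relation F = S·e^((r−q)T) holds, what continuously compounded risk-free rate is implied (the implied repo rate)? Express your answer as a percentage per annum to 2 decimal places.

From F = S·e^((r−q)T): (r − q) = ln(F/S)/T
ln(5929.2/6117.1) = ln(0.969283) = -0.031199
(r − q) = -0.031199 / (3) = -0.010400
r = ln(F/S)/T + q = -0.010400 + 0.0220 = 0.011600
r = 1.16%

1.16%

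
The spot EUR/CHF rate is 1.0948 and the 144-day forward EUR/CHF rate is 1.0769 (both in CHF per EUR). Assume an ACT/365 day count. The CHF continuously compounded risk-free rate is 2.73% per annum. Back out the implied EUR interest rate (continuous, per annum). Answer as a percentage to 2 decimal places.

F = S·e^((r_CHF − r_EUR)T) ⇒ r_EUR = r_CHF − ln(F/S)/T
ln(1.0769/1.0948) = -0.016485; /(144/365) = -0.041785
r_EUR = 0.0273 + 0.041785 = 0.069085
r_EUR = 6.91%

6.91%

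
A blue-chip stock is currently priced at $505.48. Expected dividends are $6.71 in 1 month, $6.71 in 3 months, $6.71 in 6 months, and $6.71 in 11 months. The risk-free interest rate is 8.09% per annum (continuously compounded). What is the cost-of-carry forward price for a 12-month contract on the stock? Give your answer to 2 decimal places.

$519.97

PV(dividends) I = 6.71·e^(−0.0809·1/12) + 6.71·e^(−0.0809·3/12) + 6.71·e^(−0.0809·6/12) + 6.71·e^(−0.0809·11/12)
I = 6.6649 + 6.5757 + 6.4440 + 6.2304 = 25.9150
F = (S − I)·e^(rT) = (505.48 − 25.9150) · e^(0.0809·12/12)
= 479.5650 · e^0.080900 = 479.5650 × 1.084262 = $519.97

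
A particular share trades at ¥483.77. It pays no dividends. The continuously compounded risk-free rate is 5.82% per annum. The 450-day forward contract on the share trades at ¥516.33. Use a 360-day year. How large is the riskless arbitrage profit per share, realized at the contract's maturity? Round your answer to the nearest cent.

¥3.95 per share

Fair forward: F* = S·e^(carry·T), with carry = r = 0.0582
F* = 483.77 · e^(0.0582 × 450/360) = 483.77 · e^0.072750 = 483.77 × 1.075462 = ¥520.2763
Market ¥516.33 < fair ¥520.2763: forward underpriced → reverse cash-and-carry (short spot, go long the forward).
At maturity, profit = |F_mkt − F*| = |516.33 − 520.2763| = ¥3.95 per share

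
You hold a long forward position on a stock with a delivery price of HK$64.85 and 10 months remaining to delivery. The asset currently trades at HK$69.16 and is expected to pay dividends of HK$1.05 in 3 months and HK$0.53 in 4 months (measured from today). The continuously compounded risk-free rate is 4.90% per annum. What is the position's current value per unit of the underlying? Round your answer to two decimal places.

HK$5.35

PV(remaining dividends) I = 1.05·e^(−0.0490·3/12) + 0.53·e^(−0.0490·4/12) = 1.5586
Current forward F = (S − I)·e^(rT) = (69.16 − 1.5586)·e^(0.0490·10/12) = 67.6014 × 1.041678 = 70.4189
Value (long) = (F − K)·e^(−rT) = (70.4189 − 64.85) × 0.959989 = 5.3461
Value = HK$5.35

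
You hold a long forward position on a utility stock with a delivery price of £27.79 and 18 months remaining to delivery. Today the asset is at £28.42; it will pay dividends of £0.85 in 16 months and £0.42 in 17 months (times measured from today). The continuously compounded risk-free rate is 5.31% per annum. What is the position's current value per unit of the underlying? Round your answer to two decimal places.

£1.58

PV(remaining dividends) I = 0.85·e^(−0.0531·16/12) + 0.42·e^(−0.0531·17/12) = 1.1815
Current forward F = (S − I)·e^(rT) = (28.42 − 1.1815)·e^(0.0531·18/12) = 27.2385 × 1.082908 = 29.4968
Value (long) = (F − K)·e^(−rT) = (29.4968 − 27.79) × 0.923439 = 1.5761
Value = £1.58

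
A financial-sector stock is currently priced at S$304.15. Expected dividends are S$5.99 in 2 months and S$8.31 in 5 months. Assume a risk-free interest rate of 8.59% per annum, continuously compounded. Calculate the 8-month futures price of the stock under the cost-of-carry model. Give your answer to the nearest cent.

PV(dividends) I = 5.99·e^(−0.0859·2/12) + 8.31·e^(−0.0859·5/12)
I = 5.9049 + 8.0178 = 13.9227
F = (S − I)·e^(rT) = (304.15 − 13.9227) · e^(0.0859·8/12)
= 290.2273 · e^0.057267 = 290.2273 × 1.058939 = S$307.33

S$307.33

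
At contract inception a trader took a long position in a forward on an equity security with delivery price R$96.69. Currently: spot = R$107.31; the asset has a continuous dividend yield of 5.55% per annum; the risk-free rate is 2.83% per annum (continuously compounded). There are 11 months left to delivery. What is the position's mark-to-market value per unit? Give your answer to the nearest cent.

R$7.77

Current fair forward for the remaining 11 months: F = S·e^((r − q)·T), (r − q) = 0.0283 − 0.0555 = -0.0272
F = 107.31 · e^(-0.0272 × 11/12) = 107.31 × 0.975375 = 104.6675
Value of long forward = (F − K)·e^(−rT) = (104.6675 − 96.69) · e^(−0.0283·11/12)
= 7.9775 × 0.974392 = 7.77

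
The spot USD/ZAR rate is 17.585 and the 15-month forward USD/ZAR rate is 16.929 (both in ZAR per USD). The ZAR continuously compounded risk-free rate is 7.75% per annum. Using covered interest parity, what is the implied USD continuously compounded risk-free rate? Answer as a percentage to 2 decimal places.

10.79%

F = S·e^((r_ZAR − r_USD)T) ⇒ r_USD = r_ZAR − ln(F/S)/T
ln(16.929/17.585) = -0.038018; /(15/12) = -0.030414
r_USD = 0.0775 + 0.030414 = 0.107914
r_USD = 10.79%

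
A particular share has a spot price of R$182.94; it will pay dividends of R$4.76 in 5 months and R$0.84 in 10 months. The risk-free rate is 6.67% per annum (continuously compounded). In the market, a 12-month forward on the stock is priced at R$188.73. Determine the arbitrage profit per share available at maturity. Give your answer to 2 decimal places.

R$1.03 per share

PV(dividends) I = 4.76·e^(−0.0667·5/12) + 0.84·e^(−0.0667·10/12) = 5.4241
Fair forward F* = (S − I)·e^(rT) = (182.94 − 5.4241)·e^0.066700 = 177.5159 × 1.068975 = 189.7601
Market R$188.73 < fair 189.7601: forward underpriced → reverse cash-and-carry (short the stock, invest proceeds at r, pay the dividends, go long the forward).
Profit at T = |F_mkt − F*| = |188.73 − 189.7601| = R$1.03 per share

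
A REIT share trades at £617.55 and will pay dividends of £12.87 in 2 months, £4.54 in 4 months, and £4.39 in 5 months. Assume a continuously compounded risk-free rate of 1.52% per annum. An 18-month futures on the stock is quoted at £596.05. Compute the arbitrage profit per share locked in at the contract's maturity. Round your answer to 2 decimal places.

PV(dividends) I = 12.87·e^(−0.0152·2/12) + 4.54·e^(−0.0152·4/12) + 4.39·e^(−0.0152·5/12) = 21.7168
Fair futures F* = (S − I)·e^(rT) = (617.55 − 21.7168)·e^0.022800 = 595.8332 × 1.023062 = 609.5743
Market £596.05 < fair 609.5743: forward underpriced → reverse cash-and-carry (short the stock, invest proceeds at r, pay the dividends, go long the forward).
Profit at T = |F_mkt − F*| = |596.05 − 609.5743| = £13.52 per share

£13.52 per share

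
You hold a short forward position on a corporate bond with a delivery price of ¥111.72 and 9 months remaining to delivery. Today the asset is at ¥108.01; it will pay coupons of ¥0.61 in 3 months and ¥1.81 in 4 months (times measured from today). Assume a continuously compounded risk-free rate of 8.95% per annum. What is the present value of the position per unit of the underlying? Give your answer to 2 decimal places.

PV(remaining coupons) I = 0.61·e^(−0.0895·3/12) + 1.81·e^(−0.0895·4/12) = 2.3533
Current forward F = (S − I)·e^(rT) = (108.01 − 2.3533)·e^(0.0895·9/12) = 105.6567 × 1.069429 = 112.9923
Value (long) = (F − K)·e^(−rT) = (112.9923 − 111.72) × 0.935078 = 1.1897
Short position value = −(long value) = -¥1.19

-¥1.19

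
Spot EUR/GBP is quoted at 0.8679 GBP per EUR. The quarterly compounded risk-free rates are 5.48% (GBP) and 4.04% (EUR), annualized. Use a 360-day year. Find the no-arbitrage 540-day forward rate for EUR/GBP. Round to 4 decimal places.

0.8866

By covered interest parity, F = S · (1+r_GBP/4)^(4T) / (1+r_EUR/4)^(4T)
= 0.8679 × 1.085067 / 1.062151 = 0.8679 × 1.021575
F = 0.8866 GBP per EUR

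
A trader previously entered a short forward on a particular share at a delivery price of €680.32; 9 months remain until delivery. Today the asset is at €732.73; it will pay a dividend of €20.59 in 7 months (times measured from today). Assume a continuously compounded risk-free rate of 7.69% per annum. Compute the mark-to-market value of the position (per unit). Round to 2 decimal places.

PV(remaining dividends) I = 20.59·e^(−0.0769·7/12) = 19.6868
Current forward F = (S − I)·e^(rT) = (732.73 − 19.6868)·e^(0.0769·9/12) = 713.0432 × 1.059371 = 755.3773
Value (long) = (F − K)·e^(−rT) = (755.3773 − 680.32) × 0.943957 = 70.8509
Short position value = −(long value) = -€70.85

-€70.85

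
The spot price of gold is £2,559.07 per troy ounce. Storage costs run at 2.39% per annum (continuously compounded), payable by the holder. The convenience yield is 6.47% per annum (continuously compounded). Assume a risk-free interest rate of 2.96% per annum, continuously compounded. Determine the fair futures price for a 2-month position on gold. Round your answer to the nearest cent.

Net carry = r + u − y = 0.0296 + 0.0239 − 0.0647 = -0.0112
F = S·e^((r+u−y)T) = 2559.07 · e^(-0.0112 × 2/12) = 2559.07 · e^-0.00186667
= 2559.07 × 0.99813507 = £2,554.30 per troy ounce

£2,554.30 per troy ounce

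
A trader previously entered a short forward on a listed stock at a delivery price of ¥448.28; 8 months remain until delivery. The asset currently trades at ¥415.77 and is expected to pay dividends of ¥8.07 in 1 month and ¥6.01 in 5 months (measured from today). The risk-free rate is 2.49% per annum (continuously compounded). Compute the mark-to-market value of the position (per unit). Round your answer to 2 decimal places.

¥39.13

PV(remaining dividends) I = 8.07·e^(−0.0249·1/12) + 6.01·e^(−0.0249·5/12) = 14.0012
Current forward F = (S − I)·e^(rT) = (415.77 − 14.0012)·e^(0.0249·8/12) = 401.7688 × 1.016739 = 408.4940
Value (long) = (F − K)·e^(−rT) = (408.4940 − 448.28) × 0.983537 = -39.1310
Short position value = −(long value) = ¥39.13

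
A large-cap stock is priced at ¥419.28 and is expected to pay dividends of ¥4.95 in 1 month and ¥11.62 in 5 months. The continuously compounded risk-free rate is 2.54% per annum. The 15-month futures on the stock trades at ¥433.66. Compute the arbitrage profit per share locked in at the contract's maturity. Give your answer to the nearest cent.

PV(dividends) I = 4.95·e^(−0.0254·1/12) + 11.62·e^(−0.0254·5/12) = 16.4372
Fair futures F* = (S − I)·e^(rT) = (419.28 − 16.4372)·e^0.031750 = 402.8428 × 1.032259 = 415.8381
Market ¥433.66 > fair 415.8381: forward overpriced → cash-and-carry (borrow at r, buy the stock and collect the dividends, short the forward).
Profit at T = |F_mkt − F*| = |433.66 − 415.8381| = ¥17.82 per share

¥17.82 per share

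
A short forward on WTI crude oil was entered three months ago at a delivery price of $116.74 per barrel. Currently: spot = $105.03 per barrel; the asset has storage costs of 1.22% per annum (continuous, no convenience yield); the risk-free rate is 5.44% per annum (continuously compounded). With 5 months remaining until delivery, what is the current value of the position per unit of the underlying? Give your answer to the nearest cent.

Current fair forward for the remaining 5 months: F = S·e^((r + u)·T), (r + u) = 0.0544 + 0.0122 = 0.0666
F = 105.03 · e^(0.0666 × 5/12) = 105.03 × 1.028139 = 107.9854
Value of long forward = (F − K)·e^(−rT) = (107.9854 − 116.74) · e^(−0.0544·5/12)
= -8.7546 × 0.977588 = -8.56
Short position value = −(long value) = $8.56

$8.56 per barrel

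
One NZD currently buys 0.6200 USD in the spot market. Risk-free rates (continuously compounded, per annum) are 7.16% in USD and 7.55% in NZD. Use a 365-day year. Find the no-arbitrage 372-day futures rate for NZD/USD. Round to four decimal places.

F = S·e^((r_USD − r_NZD)T) = 0.6200 · e^((0.0716 − 0.0755) × 372/365)
= 0.6200 · e^-0.003975 = 0.6200 × 0.996033
F = 0.6175 USD per NZD

0.6175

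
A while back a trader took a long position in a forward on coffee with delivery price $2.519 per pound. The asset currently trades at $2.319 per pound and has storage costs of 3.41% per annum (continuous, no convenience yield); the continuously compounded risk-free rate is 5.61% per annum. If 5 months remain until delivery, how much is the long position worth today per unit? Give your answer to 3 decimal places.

-$0.109 per pound

Current fair forward for the remaining 5 months: F = S·e^((r + u)·T), (r + u) = 0.0561 + 0.0341 = 0.0902
F = 2.319 · e^(0.0902 × 5/12) = 2.319 × 1.038299 = 2.4078
Value of long forward = (F − K)·e^(−rT) = (2.4078 − 2.519) · e^(−0.0561·5/12)
= -0.1112 × 0.976896 = -0.109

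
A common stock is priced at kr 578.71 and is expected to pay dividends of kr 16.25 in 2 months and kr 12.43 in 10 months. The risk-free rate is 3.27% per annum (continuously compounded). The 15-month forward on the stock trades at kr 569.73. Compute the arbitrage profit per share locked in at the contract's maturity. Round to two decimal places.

kr 3.69 per share

PV(dividends) I = 16.25·e^(−0.0327·2/12) + 12.43·e^(−0.0327·10/12) = 28.2575
Fair forward F* = (S − I)·e^(rT) = (578.71 − 28.2575)·e^0.040875 = 550.4525 × 1.041722 = 573.4185
Market kr 569.73 < fair 573.4185: forward underpriced → reverse cash-and-carry (short the stock, invest proceeds at r, pay the dividends, go long the forward).
Profit at T = |F_mkt − F*| = |569.73 − 573.4185| = kr 3.69 per share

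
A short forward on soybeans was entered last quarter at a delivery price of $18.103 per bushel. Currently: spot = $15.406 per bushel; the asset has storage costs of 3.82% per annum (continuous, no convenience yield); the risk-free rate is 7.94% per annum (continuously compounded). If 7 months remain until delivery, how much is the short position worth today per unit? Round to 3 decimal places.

$1.531 per bushel

Current fair forward for the remaining 7 months: F = S·e^((r + u)·T), (r + u) = 0.0794 + 0.0382 = 0.1176
F = 15.406 · e^(0.1176 × 7/12) = 15.406 × 1.071008 = 16.4999
Value of long forward = (F − K)·e^(−rT) = (16.4999 − 18.103) · e^(−0.0794·7/12)
= -1.6031 × 0.954740 = -1.531
Short position value = −(long value) = $1.531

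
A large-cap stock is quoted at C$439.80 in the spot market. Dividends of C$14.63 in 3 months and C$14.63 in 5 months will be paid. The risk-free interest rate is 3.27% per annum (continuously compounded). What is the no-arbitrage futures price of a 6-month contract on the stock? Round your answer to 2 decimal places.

C$417.63

PV(dividends) I = 14.63·e^(−0.0327·3/12) + 14.63·e^(−0.0327·5/12)
I = 14.5109 + 14.4320 = 28.9429
F = (S − I)·e^(rT) = (439.80 − 28.9429) · e^(0.0327·6/12)
= 410.8571 · e^0.016350 = 410.8571 × 1.016484 = C$417.63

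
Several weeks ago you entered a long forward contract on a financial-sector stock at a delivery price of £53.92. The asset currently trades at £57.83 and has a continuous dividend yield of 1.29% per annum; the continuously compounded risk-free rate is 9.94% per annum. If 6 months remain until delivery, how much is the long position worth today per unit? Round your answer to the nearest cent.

£6.15

Current fair forward for the remaining 6 months: F = S·e^((r − q)·T), (r − q) = 0.0994 − 0.0129 = 0.0865
F = 57.83 · e^(0.0865 × 6/12) = 57.83 × 1.044199 = 60.3860
Value of long forward = (F − K)·e^(−rT) = (60.3860 − 53.92) · e^(−0.0994·6/12)
= 6.4660 × 0.951515 = 6.15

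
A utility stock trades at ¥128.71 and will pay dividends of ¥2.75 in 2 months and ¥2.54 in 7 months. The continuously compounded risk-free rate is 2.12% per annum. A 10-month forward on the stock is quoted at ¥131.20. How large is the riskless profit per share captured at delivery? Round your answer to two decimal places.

PV(dividends) I = 2.75·e^(−0.0212·2/12) + 2.54·e^(−0.0212·7/12) = 5.2491
Fair forward F* = (S − I)·e^(rT) = (128.71 − 5.2491)·e^0.017667 = 123.4609 × 1.017824 = 125.6615
Market ¥131.20 > fair 125.6615: forward overpriced → cash-and-carry (borrow at r, buy the stock and collect the dividends, short the forward).
Profit at T = |F_mkt − F*| = |131.20 − 125.6615| = ¥5.54 per share

¥5.54 per share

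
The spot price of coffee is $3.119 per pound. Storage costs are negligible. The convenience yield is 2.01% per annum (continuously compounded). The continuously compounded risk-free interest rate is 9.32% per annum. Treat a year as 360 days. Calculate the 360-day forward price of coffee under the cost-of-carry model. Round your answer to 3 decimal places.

$3.356 per pound

Net carry = r + u − y = 0.0932 + 0.0000 − 0.0201 = 0.0731
F = S·e^((r+u−y)T) = 3.119 · e^(0.0731 × 360/360) = 3.119 · e^0.073100
= 3.119 × 1.075838 = $3.356 per pound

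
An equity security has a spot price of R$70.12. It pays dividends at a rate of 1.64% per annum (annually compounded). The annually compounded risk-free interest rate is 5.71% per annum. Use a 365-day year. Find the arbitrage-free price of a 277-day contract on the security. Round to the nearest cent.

F = S · (1+r)^T / (1+q)^T
= 70.12 × 1.043042 / 1.012422 = 70.12 × 1.030244
F = R$72.24

R$72.24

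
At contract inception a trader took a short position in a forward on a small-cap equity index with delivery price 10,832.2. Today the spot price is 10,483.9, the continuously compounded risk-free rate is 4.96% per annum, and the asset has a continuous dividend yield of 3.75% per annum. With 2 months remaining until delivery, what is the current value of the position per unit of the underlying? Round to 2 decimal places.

324.44

Current fair forward for the remaining 2 months: F = S·e^((r − q)·T), (r − q) = 0.0496 − 0.0375 = 0.0121
F = 10483.9 · e^(0.0121 × 2/12) = 10483.9 × 1.00201870 = 10505.0638
Value of long forward = (F − K)·e^(−rT) = (10505.0638 − 10832.2) · e^(−0.0496·2/12)
= -327.1362 × 0.99176741 = -324.44
Short position value = −(long value) = 324.44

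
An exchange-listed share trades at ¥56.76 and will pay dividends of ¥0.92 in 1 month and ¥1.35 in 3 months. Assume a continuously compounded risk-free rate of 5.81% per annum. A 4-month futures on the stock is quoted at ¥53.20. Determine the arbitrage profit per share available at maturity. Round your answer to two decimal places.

PV(dividends) I = 0.92·e^(−0.0581·1/12) + 1.35·e^(−0.0581·3/12) = 2.2461
Fair futures F* = (S − I)·e^(rT) = (56.76 − 2.2461)·e^0.019367 = 54.5139 × 1.019556 = 55.5800
Market ¥53.20 < fair 55.5800: forward underpriced → reverse cash-and-carry (short the stock, invest proceeds at r, pay the dividends, go long the forward).
Profit at T = |F_mkt − F*| = |53.20 − 55.5800| = ¥2.38 per share

¥2.38 per share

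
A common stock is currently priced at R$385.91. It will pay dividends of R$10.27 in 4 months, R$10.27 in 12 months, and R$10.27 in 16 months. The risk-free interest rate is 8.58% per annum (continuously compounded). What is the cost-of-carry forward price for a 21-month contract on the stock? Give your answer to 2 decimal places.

PV(dividends) I = 10.27·e^(−0.0858·4/12) + 10.27·e^(−0.0858·12/12) + 10.27·e^(−0.0858·16/12)
I = 9.9804 + 9.4256 + 9.1598 = 28.5658
F = (S − I)·e^(rT) = (385.91 − 28.5658) · e^(0.0858·21/12)
= 357.3442 · e^0.150150 = 357.3442 × 1.162009 = R$415.24

R$415.24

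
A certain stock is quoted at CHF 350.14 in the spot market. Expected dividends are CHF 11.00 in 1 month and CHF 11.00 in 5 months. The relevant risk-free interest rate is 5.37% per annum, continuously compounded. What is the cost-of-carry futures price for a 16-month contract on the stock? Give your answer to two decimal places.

PV(dividends) I = 11.00·e^(−0.0537·1/12) + 11.00·e^(−0.0537·5/12)
I = 10.9509 + 10.7566 = 21.7075
F = (S − I)·e^(rT) = (350.14 − 21.7075) · e^(0.0537·16/12)
= 328.4325 · e^0.071600 = 328.4325 × 1.074226 = CHF 352.81

CHF 352.81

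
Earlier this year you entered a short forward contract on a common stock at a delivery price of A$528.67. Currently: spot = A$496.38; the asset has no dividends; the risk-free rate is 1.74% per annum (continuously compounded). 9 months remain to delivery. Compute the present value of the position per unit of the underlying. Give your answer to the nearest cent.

Current fair forward for the remaining 9 months: F = S·e^(r·T), r = 0.0174
F = 496.38 · e^(0.0174 × 9/12) = 496.38 × 1.013136 = 502.9004
Value of long forward = (F − K)·e^(−rT) = (502.9004 − 528.67) · e^(−0.0174·9/12)
= -25.7696 × 0.987035 = -25.44
Short position value = −(long value) = A$25.44

A$25.44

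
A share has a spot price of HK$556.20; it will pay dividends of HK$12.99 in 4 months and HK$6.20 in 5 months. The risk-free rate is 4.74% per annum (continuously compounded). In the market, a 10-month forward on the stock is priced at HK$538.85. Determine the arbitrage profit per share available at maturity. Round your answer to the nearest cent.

HK$20.13 per share

PV(dividends) I = 12.99·e^(−0.0474·4/12) + 6.20·e^(−0.0474·5/12) = 18.8651
Fair forward F* = (S − I)·e^(rT) = (556.20 − 18.8651)·e^0.039500 = 537.3349 × 1.040290 = 558.9841
Market HK$538.85 < fair 558.9841: forward underpriced → reverse cash-and-carry (short the stock, invest proceeds at r, pay the dividends, go long the forward).
Profit at T = |F_mkt − F*| = |538.85 − 558.9841| = HK$20.13 per share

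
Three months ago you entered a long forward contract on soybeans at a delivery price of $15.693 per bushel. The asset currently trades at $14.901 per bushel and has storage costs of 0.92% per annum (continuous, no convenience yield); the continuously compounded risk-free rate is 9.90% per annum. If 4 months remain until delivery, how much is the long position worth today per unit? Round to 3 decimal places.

-$0.237 per bushel

Current fair forward for the remaining 4 months: F = S·e^((r + u)·T), (r + u) = 0.0990 + 0.0092 = 0.1082
F = 14.901 · e^(0.1082 × 4/12) = 14.901 × 1.036725 = 15.4482
Value of long forward = (F − K)·e^(−rT) = (15.4482 − 15.693) · e^(−0.0990·4/12)
= -0.2448 × 0.967539 = -0.237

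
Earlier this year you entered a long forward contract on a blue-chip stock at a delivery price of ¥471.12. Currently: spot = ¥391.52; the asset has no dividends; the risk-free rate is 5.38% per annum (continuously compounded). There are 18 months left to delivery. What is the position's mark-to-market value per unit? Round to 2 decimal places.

Current fair forward for the remaining 18 months: F = S·e^(r·T), r = 0.0538
F = 391.52 · e^(0.0538 × 18/12) = 391.52 × 1.084046 = 424.4257
Value of long forward = (F − K)·e^(−rT) = (424.4257 − 471.12) · e^(−0.0538·18/12)
= -46.6943 × 0.922470 = -43.07

-¥43.07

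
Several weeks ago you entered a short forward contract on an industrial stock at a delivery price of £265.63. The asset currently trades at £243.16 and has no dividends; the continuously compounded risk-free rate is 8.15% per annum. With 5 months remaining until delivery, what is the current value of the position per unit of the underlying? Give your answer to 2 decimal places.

Current fair forward for the remaining 5 months: F = S·e^(r·T), r = 0.0815
F = 243.16 · e^(0.0815 × 5/12) = 243.16 × 1.034541 = 251.5590
Value of long forward = (F − K)·e^(−rT) = (251.5590 − 265.63) · e^(−0.0815·5/12)
= -14.0710 × 0.966612 = -13.60
Short position value = −(long value) = £13.60

£13.60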